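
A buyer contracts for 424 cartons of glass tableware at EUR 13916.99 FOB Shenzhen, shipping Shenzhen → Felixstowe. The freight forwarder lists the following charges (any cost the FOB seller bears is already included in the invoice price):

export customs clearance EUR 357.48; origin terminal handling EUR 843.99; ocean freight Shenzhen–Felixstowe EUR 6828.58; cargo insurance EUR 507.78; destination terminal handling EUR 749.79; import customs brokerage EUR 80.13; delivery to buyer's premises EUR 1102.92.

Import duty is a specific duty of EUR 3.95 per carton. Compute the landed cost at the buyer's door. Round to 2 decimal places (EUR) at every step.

Total landed cost: EUR 24860.99

FOB: the seller bears costs until goods are on board at the origin port; the buyer bears freight, insurance and all costs thereafter.
Already in the invoice (seller's account under FOB): export clearance, origin terminal — exclude.
CIF value = FOB price + freight + insurance = 13916.99 + 6828.58 + 507.78 = 21253.35
Import duty = 424 × 3.95 = 1674.80
Buyer bears: freight 6828.58 + insurance 507.78 + destination terminal 749.79 + brokerage 80.13 + delivery 1102.92 + duty 1674.80 = 10944.00
Landed cost = invoice 13916.99 + 10944.00 = 24860.99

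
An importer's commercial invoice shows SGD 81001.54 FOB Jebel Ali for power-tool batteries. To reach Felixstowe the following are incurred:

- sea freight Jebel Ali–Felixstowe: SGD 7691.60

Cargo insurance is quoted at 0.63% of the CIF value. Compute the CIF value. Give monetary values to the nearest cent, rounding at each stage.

CIF value: SGD 89255.45

Let C be the CIF value. C = FOB price + freight + 0.63% × C
C − 0.63% × C = 81001.54 + 7691.60
0.9937 × C = 88693.14
C = 88693.14 / 0.9937 = 89255.45
Insurance premium = 0.63% × 89255.45 = 562.31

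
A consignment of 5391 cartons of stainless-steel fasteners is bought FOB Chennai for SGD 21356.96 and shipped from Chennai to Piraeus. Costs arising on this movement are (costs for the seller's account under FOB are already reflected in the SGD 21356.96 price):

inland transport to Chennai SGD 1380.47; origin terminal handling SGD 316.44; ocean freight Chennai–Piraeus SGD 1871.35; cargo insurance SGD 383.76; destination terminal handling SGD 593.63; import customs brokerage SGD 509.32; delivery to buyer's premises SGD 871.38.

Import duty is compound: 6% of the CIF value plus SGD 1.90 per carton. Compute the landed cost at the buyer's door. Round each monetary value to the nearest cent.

Total landed cost: SGD 37246.02

FOB: the seller bears costs until goods are on board at the origin port; the buyer bears freight, insurance and all costs thereafter.
Already in the invoice (seller's account under FOB): inland to port, origin terminal — exclude.
CIF value = FOB price + freight + insurance = 21356.96 + 1871.35 + 383.76 = 23612.07
Ad valorem component: 23612.07 × 6% = 1416.72
Specific component: 5391 × 1.90 = 10242.90
Import duty = 1416.72 + 10242.90 = 11659.62
Buyer bears: freight 1871.35 + insurance 383.76 + destination terminal 593.63 + brokerage 509.32 + delivery 871.38 + duty 11659.62 = 15889.06
Landed cost = invoice 21356.96 + 15889.06 = 37246.02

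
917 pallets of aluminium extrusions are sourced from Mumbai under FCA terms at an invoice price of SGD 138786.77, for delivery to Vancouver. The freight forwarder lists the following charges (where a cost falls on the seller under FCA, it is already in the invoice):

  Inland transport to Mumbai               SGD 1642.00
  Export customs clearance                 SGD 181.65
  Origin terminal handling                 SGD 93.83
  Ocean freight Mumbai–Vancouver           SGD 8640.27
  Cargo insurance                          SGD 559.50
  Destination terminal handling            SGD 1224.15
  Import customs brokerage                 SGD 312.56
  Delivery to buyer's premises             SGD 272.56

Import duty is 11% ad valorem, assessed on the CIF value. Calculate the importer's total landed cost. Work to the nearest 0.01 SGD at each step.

Total landed cost: SGD 166178.48

FCA: the seller delivers export-cleared goods to the carrier; the buyer bears costs from that point.
Already in the invoice (seller's account under FCA): inland to port, export clearance — exclude.
CIF value = FCA price + origin terminal + freight + insurance = 138786.77 + 93.83 + 8640.27 + 559.50 = 148080.37
Import duty = 148080.37 × 11% = 16288.84
Buyer bears: origin terminal 93.83 + freight 8640.27 + insurance 559.50 + destination terminal 1224.15 + brokerage 312.56 + delivery 272.56 + duty 16288.84 = 27391.71
Landed cost = invoice 138786.77 + 27391.71 = 166178.48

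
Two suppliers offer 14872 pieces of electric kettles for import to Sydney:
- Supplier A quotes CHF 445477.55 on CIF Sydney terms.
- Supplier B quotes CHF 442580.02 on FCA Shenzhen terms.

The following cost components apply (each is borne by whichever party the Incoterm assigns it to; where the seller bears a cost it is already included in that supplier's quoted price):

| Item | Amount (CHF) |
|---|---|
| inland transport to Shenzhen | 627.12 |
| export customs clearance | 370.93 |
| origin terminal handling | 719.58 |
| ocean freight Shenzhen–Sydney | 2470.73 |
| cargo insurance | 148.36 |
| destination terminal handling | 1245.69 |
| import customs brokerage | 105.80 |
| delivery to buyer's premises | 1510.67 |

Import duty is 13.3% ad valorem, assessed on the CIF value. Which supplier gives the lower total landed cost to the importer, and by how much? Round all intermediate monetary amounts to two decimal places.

Supplier A is cheaper by CHF 499.82

Supplier A (CIF):
The CIF price already equals the CIF value: 445477.55
Import duty = 445477.55 × 13.3% = 59248.51
Buyer bears (A): 1245.69 + 105.80 + 1510.67 = 2862.16
Landed cost (A) = invoice 445477.55 + 2862.16 + duty 59248.51 = 507588.22
Supplier B (FCA):
CIF value = FCA price + origin terminal + freight + insurance = 442580.02 + 719.58 + 2470.73 + 148.36 = 445918.69
Import duty = 445918.69 × 13.3% = 59307.19
Buyer bears (B): 719.58 + 2470.73 + 148.36 + 1245.69 + 105.80 + 1510.67 = 6200.83
Landed cost (B) = invoice 442580.02 + 6200.83 + duty 59307.19 = 508088.04
Difference = |507588.22 − 508088.04| = 499.82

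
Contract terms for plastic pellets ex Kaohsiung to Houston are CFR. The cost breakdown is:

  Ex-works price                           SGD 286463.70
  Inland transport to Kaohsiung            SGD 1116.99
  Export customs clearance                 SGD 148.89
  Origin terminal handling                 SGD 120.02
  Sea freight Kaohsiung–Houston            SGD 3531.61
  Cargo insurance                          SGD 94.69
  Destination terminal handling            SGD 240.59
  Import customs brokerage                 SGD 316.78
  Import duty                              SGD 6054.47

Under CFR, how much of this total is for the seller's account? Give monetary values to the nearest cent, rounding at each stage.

Seller's account: SGD 291381.21

CFR: the seller pays costs through ocean freight to the destination port, but not insurance.
Seller's account: goods 286463.70 + inland to port 1116.99 + export clearance 148.89 + origin terminal 120.02 + freight 3531.61 = 291381.21
Buyer's account: insurance 94.69 + destination terminal 240.59 + brokerage 316.78 + duty 6054.47 = 6706.53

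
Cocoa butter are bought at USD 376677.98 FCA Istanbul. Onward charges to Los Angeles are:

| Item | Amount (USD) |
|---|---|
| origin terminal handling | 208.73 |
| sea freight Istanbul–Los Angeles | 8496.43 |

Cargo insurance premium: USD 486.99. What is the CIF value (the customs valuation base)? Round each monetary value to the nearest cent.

CIF value: USD 385870.13

CIF = FCA price + pre-shipment costs + freight + insurance
CIF = 376677.98 + 208.73 + 8496.43 + 486.99 = 385870.13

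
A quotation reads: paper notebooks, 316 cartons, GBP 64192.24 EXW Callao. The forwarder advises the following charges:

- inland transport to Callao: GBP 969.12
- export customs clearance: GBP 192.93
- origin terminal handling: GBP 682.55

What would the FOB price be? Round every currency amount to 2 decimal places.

From EXW to FOB, the seller additionally bears: inland to port, export clearance, origin terminal.
FOB price = 64192.24 + 969.12 + 192.93 + 682.55 = 66036.84

FOB price: GBP 66036.84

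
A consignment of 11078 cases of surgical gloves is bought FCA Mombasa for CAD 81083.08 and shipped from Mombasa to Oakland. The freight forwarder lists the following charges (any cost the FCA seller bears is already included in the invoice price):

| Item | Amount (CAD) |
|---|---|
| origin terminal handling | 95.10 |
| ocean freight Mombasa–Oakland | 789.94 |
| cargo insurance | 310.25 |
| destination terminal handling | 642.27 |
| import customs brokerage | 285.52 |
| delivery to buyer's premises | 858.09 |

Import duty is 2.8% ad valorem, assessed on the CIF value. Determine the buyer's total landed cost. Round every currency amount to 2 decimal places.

Total landed cost: CAD 86368.04

FCA: the seller delivers export-cleared goods to the carrier; the buyer bears costs from that point.
CIF value = FCA price + origin terminal + freight + insurance = 81083.08 + 95.10 + 789.94 + 310.25 = 82278.37
Import duty = 82278.37 × 2.8% = 2303.79
Buyer bears: origin terminal 95.10 + freight 789.94 + insurance 310.25 + destination terminal 642.27 + brokerage 285.52 + delivery 858.09 + duty 2303.79 = 5284.96
Landed cost = invoice 81083.08 + 5284.96 = 86368.04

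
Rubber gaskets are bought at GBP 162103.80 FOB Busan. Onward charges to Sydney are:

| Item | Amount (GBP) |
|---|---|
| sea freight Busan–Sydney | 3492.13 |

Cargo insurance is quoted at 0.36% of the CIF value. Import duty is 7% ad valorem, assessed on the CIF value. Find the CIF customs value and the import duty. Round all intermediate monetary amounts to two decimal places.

Let C be the CIF value. C = FOB price + freight + 0.36% × C
C − 0.36% × C = 162103.80 + 3492.13
0.9964 × C = 165595.93
C = 165595.93 / 0.9964 = 166194.23
Insurance premium = 0.36% × 166194.23 = 598.30
Import duty = 166194.23 × 7% = 11633.60

CIF value: GBP 166194.23; import duty: GBP 11633.60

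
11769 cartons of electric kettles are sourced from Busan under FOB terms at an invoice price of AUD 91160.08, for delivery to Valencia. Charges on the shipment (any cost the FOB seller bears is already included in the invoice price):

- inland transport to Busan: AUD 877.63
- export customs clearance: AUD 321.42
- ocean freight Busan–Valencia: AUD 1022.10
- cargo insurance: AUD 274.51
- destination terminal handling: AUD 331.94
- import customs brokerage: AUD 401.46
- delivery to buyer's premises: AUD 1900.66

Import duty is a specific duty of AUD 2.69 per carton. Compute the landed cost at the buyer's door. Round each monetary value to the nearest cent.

Total landed cost: AUD 126749.36

FOB: the seller bears costs until goods are on board at the origin port; the buyer bears freight, insurance and all costs thereafter.
Already in the invoice (seller's account under FOB): inland to port, export clearance — exclude.
CIF value = FOB price + freight + insurance = 91160.08 + 1022.10 + 274.51 = 92456.69
Import duty = 11769 × 2.69 = 31658.61
Buyer bears: freight 1022.10 + insurance 274.51 + destination terminal 331.94 + brokerage 401.46 + delivery 1900.66 + duty 31658.61 = 35589.28
Landed cost = invoice 91160.08 + 35589.28 = 126749.36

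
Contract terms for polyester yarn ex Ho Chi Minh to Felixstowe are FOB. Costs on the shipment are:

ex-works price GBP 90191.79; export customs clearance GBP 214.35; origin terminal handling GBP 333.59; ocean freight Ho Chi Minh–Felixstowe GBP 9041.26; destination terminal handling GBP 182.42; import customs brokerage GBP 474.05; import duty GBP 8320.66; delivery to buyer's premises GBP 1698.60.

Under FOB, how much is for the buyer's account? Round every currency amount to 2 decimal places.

Buyer's account: GBP 19716.99

FOB: the seller bears costs until goods are on board at the origin port; the buyer bears freight, insurance and all costs thereafter.
Seller's account: goods 90191.79 + export clearance 214.35 + origin terminal 333.59 = 90739.73
Buyer's account: freight 9041.26 + destination terminal 182.42 + brokerage 474.05 + duty 8320.66 + delivery 1698.60 = 19716.99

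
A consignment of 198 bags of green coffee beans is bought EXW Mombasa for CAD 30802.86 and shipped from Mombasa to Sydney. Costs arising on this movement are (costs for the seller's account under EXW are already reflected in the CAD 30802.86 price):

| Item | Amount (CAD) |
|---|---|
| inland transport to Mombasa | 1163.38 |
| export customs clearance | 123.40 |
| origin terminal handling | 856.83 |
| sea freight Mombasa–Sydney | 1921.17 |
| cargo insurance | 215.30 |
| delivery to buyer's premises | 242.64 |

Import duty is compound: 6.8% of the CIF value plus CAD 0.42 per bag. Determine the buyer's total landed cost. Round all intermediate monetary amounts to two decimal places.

Total landed cost: CAD 37794.38

EXW: the seller makes goods available at their premises; the buyer bears all onward costs.
CIF value = EXW price + inland to port + export clearance + origin terminal + freight + insurance = 30802.86 + 1163.38 + 123.40 + 856.83 + 1921.17 + 215.30 = 35082.94
Ad valorem component: 35082.94 × 6.8% = 2385.64
Specific component: 198 × 0.42 = 83.16
Import duty = 2385.64 + 83.16 = 2468.80
Buyer bears: inland to port 1163.38 + export clearance 123.40 + origin terminal 856.83 + freight 1921.17 + insurance 215.30 + delivery 242.64 + duty 2468.80 = 6991.52
Landed cost = invoice 30802.86 + 6991.52 = 37794.38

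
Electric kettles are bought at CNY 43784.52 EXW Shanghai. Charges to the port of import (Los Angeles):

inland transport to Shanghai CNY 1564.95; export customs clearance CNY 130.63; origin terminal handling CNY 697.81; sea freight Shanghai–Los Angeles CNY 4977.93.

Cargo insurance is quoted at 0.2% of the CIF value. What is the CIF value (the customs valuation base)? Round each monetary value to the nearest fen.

Let C be the CIF value. C = EXW price + pre-shipment costs + freight + 0.2% × C
C − 0.2% × C = 43784.52 + 1564.95 + 130.63 + 697.81 + 4977.93
0.998 × C = 51155.84
C = 51155.84 / 0.998 = 51258.36
Insurance premium = 0.2% × 51258.36 = 102.52

CIF value: CNY 51258.36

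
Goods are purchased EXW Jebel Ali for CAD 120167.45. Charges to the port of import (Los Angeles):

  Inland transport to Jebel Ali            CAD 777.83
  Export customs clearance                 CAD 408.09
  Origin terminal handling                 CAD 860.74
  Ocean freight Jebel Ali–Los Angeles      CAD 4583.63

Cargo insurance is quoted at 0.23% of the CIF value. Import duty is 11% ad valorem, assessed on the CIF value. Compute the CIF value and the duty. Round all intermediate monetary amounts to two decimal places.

CIF value: CAD 127090.05; import duty: CAD 13979.91

Let C be the CIF value. C = EXW price + pre-shipment costs + freight + 0.23% × C
C − 0.23% × C = 120167.45 + 777.83 + 408.09 + 860.74 + 4583.63
0.9977 × C = 126797.74
C = 126797.74 / 0.9977 = 127090.05
Insurance premium = 0.23% × 127090.05 = 292.31
Import duty = 127090.05 × 11% = 13979.91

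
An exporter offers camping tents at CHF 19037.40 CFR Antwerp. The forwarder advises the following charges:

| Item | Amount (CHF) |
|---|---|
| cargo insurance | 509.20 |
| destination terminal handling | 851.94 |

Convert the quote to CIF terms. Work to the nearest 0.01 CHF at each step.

CIF price: CHF 19546.60

Not relevant to the conversion: destination terminal — on the buyer under both terms; not part of either seller's price.
From CFR to CIF, the seller additionally bears: insurance.
CIF price = 19037.40 + 509.20 = 19546.60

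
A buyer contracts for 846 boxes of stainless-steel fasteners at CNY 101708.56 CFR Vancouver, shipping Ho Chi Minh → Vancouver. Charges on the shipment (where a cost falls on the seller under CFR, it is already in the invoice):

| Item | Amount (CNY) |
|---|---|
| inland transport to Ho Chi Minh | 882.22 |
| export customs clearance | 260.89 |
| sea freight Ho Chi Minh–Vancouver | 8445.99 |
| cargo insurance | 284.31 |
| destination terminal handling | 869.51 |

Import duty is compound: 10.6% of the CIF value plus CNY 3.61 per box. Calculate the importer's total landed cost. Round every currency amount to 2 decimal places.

Total landed cost: CNY 116727.68

CFR: the seller pays costs through ocean freight to the destination port, but not insurance.
Already in the invoice (seller's account under CFR): inland to port, export clearance, freight — exclude.
CIF value = CFR price + insurance = 101708.56 + 284.31 = 101992.87
Ad valorem component: 101992.87 × 10.6% = 10811.24
Specific component: 846 × 3.61 = 3054.06
Import duty = 10811.24 + 3054.06 = 13865.30
Buyer bears: insurance 284.31 + destination terminal 869.51 + duty 13865.30 = 15019.12
Landed cost = invoice 101708.56 + 15019.12 = 116727.68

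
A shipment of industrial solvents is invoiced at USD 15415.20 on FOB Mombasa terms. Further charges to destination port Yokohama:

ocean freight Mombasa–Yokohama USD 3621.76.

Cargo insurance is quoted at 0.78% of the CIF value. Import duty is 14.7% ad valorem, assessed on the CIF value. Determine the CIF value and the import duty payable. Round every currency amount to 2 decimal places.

CIF value: USD 19186.62; import duty: USD 2820.43

Let C be the CIF value. C = FOB price + freight + 0.78% × C
C − 0.78% × C = 15415.20 + 3621.76
0.9922 × C = 19036.96
C = 19036.96 / 0.9922 = 19186.62
Insurance premium = 0.78% × 19186.62 = 149.66
Import duty = 19186.62 × 14.7% = 2820.43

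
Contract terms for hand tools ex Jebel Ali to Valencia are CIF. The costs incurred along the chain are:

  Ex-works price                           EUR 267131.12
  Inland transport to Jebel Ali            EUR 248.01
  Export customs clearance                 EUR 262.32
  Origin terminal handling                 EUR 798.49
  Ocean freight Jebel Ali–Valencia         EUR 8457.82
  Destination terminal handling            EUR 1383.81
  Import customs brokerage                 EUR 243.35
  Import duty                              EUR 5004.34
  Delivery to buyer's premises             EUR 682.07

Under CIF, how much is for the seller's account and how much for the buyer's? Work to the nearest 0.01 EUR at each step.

CIF: the seller pays costs through ocean freight and marine insurance to the destination port.
Seller's account: goods 267131.12 + inland to port 248.01 + export clearance 262.32 + origin terminal 798.49 + freight 8457.82 = 276897.76
Buyer's account: destination terminal 1383.81 + brokerage 243.35 + duty 5004.34 + delivery 682.07 = 7313.57

Seller: EUR 276897.76; buyer: EUR 7313.57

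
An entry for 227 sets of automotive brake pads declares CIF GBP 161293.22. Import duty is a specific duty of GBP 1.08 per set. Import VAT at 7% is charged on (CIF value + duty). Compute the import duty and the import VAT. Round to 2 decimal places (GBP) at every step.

Import duty = 227 × 1.08 = 245.16
VAT base = CIF + duty = 161293.22 + 245.16 = 161538.38
Import VAT = 161538.38 × 7% = 11307.69

Import duty: GBP 245.16; import VAT: GBP 11307.69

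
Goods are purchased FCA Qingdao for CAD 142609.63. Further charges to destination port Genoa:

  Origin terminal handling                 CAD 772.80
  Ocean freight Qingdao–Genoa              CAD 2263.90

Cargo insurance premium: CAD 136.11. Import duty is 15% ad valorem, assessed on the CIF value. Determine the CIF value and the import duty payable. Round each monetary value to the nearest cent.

CIF value: CAD 145782.44; import duty: CAD 21867.37

CIF = FCA price + pre-shipment costs + freight + insurance
CIF = 142609.63 + 772.80 + 2263.90 + 136.11 = 145782.44
Import duty = 145782.44 × 15% = 21867.37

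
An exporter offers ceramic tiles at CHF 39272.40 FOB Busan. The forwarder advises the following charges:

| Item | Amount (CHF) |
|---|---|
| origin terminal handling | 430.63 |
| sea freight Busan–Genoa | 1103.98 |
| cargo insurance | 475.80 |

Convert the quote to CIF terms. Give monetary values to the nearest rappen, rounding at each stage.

Not relevant to the conversion: origin terminal — on the seller under both FOB and CIF; already in the FOB price and stays in the CIF price.
From FOB to CIF, the seller additionally bears: freight, insurance.
CIF price = 39272.40 + 1103.98 + 475.80 = 40852.18

CIF price: CHF 40852.18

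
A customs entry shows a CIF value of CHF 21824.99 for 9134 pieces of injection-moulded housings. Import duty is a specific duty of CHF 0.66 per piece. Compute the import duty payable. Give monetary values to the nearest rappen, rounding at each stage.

Import duty = 9134 × 0.66 = 6028.44

Import duty: CHF 6028.44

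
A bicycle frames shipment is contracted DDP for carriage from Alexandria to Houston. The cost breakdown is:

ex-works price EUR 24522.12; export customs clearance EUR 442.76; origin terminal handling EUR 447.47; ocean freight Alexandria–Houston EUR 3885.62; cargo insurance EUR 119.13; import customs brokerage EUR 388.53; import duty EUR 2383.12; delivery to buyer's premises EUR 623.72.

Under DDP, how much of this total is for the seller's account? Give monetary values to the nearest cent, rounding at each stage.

Seller's account: EUR 32812.47

DDP: the seller bears all costs including import duty.
Seller's account: goods 24522.12 + export clearance 442.76 + origin terminal 447.47 + freight 3885.62 + insurance 119.13 + brokerage 388.53 + duty 2383.12 + delivery 623.72 = 32812.47
Buyer's account: 0.00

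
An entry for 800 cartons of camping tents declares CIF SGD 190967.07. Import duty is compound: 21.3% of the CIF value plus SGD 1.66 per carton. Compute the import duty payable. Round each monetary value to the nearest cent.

Ad valorem component: 190967.07 × 21.3% = 40675.99
Specific component: 800 × 1.66 = 1328.00
Import duty = 40675.99 + 1328.00 = 42003.99

Import duty: SGD 42003.99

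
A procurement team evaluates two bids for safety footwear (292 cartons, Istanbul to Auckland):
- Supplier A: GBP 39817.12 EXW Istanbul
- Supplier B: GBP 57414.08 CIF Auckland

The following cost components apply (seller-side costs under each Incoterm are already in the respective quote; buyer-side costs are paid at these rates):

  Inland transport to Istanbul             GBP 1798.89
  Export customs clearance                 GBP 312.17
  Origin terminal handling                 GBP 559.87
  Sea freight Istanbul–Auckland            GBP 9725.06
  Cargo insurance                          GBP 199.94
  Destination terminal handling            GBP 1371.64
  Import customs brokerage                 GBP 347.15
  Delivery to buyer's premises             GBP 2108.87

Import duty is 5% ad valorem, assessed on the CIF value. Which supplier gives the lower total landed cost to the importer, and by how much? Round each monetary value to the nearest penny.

Supplier A is cheaper by GBP 5251.08

Supplier A (EXW):
CIF value = EXW price + inland to port + export clearance + origin terminal + freight + insurance = 39817.12 + 1798.89 + 312.17 + 559.87 + 9725.06 + 199.94 = 52413.05
Import duty = 52413.05 × 5% = 2620.65
Buyer bears (A): 1798.89 + 312.17 + 559.87 + 9725.06 + 199.94 + 1371.64 + 347.15 + 2108.87 = 16423.59
Landed cost (A) = invoice 39817.12 + 16423.59 + duty 2620.65 = 58861.36
Supplier B (CIF):
The CIF price already equals the CIF value: 57414.08
Import duty = 57414.08 × 5% = 2870.70
Buyer bears (B): 1371.64 + 347.15 + 2108.87 = 3827.66
Landed cost (B) = invoice 57414.08 + 3827.66 + duty 2870.70 = 64112.44
Difference = |58861.36 − 64112.44| = 5251.08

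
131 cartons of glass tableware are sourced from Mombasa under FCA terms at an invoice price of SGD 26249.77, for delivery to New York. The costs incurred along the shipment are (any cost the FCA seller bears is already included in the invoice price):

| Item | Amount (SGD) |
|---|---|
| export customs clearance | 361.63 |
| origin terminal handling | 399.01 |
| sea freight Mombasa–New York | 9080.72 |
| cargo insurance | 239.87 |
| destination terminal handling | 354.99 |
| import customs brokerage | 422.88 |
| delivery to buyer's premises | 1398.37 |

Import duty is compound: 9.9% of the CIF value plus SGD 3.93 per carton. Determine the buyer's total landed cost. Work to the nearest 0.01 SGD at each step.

Total landed cost: SGD 42221.41

FCA: the seller delivers export-cleared goods to the carrier; the buyer bears costs from that point.
Already in the invoice (seller's account under FCA): export clearance — exclude.
CIF value = FCA price + origin terminal + freight + insurance = 26249.77 + 399.01 + 9080.72 + 239.87 = 35969.37
Ad valorem component: 35969.37 × 9.9% = 3560.97
Specific component: 131 × 3.93 = 514.83
Import duty = 3560.97 + 514.83 = 4075.80
Buyer bears: origin terminal 399.01 + freight 9080.72 + insurance 239.87 + destination terminal 354.99 + brokerage 422.88 + delivery 1398.37 + duty 4075.80 = 15971.64
Landed cost = invoice 26249.77 + 15971.64 = 42221.41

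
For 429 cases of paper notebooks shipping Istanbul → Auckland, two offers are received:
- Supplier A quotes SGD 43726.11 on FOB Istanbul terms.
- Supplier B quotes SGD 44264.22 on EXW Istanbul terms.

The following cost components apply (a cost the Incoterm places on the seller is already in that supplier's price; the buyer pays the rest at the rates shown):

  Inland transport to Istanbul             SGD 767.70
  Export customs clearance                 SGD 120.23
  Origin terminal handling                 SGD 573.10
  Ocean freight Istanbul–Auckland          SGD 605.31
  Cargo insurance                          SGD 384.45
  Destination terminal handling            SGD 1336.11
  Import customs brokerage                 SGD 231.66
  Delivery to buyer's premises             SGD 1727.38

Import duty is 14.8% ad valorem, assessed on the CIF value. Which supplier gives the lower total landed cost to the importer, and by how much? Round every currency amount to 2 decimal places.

Supplier A (FOB):
CIF value = FOB price + freight + insurance = 43726.11 + 605.31 + 384.45 = 44715.87
Import duty = 44715.87 × 14.8% = 6617.95
Buyer bears (A): 605.31 + 384.45 + 1336.11 + 231.66 + 1727.38 = 4284.91
Landed cost (A) = invoice 43726.11 + 4284.91 + duty 6617.95 = 54628.97
Supplier B (EXW):
CIF value = EXW price + inland to port + export clearance + origin terminal + freight + insurance = 44264.22 + 767.70 + 120.23 + 573.10 + 605.31 + 384.45 = 46715.01
Import duty = 46715.01 × 14.8% = 6913.82
Buyer bears (B): 767.70 + 120.23 + 573.10 + 605.31 + 384.45 + 1336.11 + 231.66 + 1727.38 = 5745.94
Landed cost (B) = invoice 44264.22 + 5745.94 + duty 6913.82 = 56923.98
Difference = |54628.97 − 56923.98| = 2295.01

Supplier A is cheaper by SGD 2295.01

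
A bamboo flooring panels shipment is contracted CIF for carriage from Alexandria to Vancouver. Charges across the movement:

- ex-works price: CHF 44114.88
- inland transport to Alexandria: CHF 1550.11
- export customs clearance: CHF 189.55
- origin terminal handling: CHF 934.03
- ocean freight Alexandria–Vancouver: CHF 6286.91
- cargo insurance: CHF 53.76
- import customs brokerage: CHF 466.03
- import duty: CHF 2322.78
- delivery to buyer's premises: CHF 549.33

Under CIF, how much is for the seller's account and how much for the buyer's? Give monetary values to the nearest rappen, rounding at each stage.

Seller: CHF 53129.24; buyer: CHF 3338.14

CIF: the seller pays costs through ocean freight and marine insurance to the destination port.
Seller's account: goods 44114.88 + inland to port 1550.11 + export clearance 189.55 + origin terminal 934.03 + freight 6286.91 + insurance 53.76 = 53129.24
Buyer's account: brokerage 466.03 + duty 2322.78 + delivery 549.33 = 3338.14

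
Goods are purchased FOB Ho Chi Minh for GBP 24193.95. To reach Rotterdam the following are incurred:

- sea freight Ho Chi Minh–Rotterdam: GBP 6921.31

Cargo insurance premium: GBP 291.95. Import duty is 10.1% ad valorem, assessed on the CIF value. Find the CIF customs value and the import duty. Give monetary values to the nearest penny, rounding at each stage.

CIF = FOB price + freight + insurance
CIF = 24193.95 + 6921.31 + 291.95 = 31407.21
Import duty = 31407.21 × 10.1% = 3172.13

CIF value: GBP 31407.21; import duty: GBP 3172.13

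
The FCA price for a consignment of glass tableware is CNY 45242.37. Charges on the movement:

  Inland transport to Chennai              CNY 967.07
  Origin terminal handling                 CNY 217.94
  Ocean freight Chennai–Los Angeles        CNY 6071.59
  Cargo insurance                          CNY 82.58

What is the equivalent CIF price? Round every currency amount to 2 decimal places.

Not relevant to the conversion: inland to port — on the seller under both FCA and CIF; already in the FCA price and stays in the CIF price.
From FCA to CIF, the seller additionally bears: origin terminal, freight, insurance.
CIF price = 45242.37 + 217.94 + 6071.59 + 82.58 = 51614.48

CIF price: CNY 51614.48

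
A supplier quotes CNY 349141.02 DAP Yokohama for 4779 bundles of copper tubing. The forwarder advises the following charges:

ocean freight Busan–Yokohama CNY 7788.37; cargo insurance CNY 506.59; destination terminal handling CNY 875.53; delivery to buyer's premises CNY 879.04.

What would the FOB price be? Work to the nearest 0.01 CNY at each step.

From DAP to FOB, the seller no longer bears: freight, insurance, destination terminal, delivery.
FOB price = 349141.02 − 7788.37 − 506.59 − 875.53 − 879.04 = 339091.49

FOB price: CNY 339091.49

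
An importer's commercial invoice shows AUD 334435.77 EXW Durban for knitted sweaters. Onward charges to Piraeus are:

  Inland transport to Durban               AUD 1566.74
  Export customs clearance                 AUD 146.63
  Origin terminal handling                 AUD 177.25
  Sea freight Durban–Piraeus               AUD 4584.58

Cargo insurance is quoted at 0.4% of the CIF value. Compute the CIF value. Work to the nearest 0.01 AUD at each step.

Let C be the CIF value. C = EXW price + pre-shipment costs + freight + 0.4% × C
C − 0.4% × C = 334435.77 + 1566.74 + 146.63 + 177.25 + 4584.58
0.996 × C = 340910.97
C = 340910.97 / 0.996 = 342280.09
Insurance premium = 0.4% × 342280.09 = 1369.12

CIF value: AUD 342280.09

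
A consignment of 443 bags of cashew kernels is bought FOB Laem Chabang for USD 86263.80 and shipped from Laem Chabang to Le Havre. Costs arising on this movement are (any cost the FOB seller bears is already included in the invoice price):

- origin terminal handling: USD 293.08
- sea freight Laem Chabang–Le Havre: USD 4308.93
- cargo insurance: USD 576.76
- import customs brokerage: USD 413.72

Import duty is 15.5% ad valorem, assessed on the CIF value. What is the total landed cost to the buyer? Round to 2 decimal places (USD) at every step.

FOB: the seller bears costs until goods are on board at the origin port; the buyer bears freight, insurance and all costs thereafter.
Already in the invoice (seller's account under FOB): origin terminal — exclude.
CIF value = FOB price + freight + insurance = 86263.80 + 4308.93 + 576.76 = 91149.49
Import duty = 91149.49 × 15.5% = 14128.17
Buyer bears: freight 4308.93 + insurance 576.76 + brokerage 413.72 + duty 14128.17 = 19427.58
Landed cost = invoice 86263.80 + 19427.58 = 105691.38

Total landed cost: USD 105691.38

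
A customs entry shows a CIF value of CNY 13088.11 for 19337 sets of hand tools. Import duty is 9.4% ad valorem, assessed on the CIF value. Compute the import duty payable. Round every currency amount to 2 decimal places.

Import duty = 13088.11 × 9.4% = 1230.28

Import duty: CNY 1230.28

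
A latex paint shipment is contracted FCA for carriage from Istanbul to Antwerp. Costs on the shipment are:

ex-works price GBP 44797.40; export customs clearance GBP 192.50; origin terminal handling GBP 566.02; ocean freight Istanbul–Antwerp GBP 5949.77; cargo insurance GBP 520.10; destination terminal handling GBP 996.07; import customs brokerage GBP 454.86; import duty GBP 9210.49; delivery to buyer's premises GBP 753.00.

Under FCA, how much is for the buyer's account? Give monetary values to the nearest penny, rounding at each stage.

FCA: the seller delivers export-cleared goods to the carrier; the buyer bears costs from that point.
Seller's account: goods 44797.40 + export clearance 192.50 = 44989.90
Buyer's account: origin terminal 566.02 + freight 5949.77 + insurance 520.10 + destination terminal 996.07 + brokerage 454.86 + duty 9210.49 + delivery 753.00 = 18450.31

Buyer's account: GBP 18450.31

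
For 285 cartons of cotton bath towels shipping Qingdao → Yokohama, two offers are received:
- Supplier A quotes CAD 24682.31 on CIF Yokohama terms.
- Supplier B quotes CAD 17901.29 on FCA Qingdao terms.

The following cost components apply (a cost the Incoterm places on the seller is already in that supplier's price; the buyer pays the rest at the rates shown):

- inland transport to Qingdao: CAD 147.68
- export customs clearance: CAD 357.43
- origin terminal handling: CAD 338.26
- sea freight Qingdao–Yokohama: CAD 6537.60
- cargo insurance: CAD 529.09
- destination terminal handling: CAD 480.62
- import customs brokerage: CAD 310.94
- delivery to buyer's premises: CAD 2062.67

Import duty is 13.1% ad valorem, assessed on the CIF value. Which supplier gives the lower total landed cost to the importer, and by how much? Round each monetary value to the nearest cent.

Supplier A (CIF):
The CIF price already equals the CIF value: 24682.31
Import duty = 24682.31 × 13.1% = 3233.38
Buyer bears (A): 480.62 + 310.94 + 2062.67 = 2854.23
Landed cost (A) = invoice 24682.31 + 2854.23 + duty 3233.38 = 30769.92
Supplier B (FCA):
CIF value = FCA price + origin terminal + freight + insurance = 17901.29 + 338.26 + 6537.60 + 529.09 = 25306.24
Import duty = 25306.24 × 13.1% = 3315.12
Buyer bears (B): 338.26 + 6537.60 + 529.09 + 480.62 + 310.94 + 2062.67 = 10259.18
Landed cost (B) = invoice 17901.29 + 10259.18 + duty 3315.12 = 31475.59
Difference = |30769.92 − 31475.59| = 705.67

Supplier A is cheaper by CAD 705.67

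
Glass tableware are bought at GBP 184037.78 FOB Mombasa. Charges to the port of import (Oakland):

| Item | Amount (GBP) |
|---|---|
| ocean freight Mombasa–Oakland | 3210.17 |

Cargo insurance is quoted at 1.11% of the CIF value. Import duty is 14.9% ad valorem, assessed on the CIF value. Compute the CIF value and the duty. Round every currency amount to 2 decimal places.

Let C be the CIF value. C = FOB price + freight + 1.11% × C
C − 1.11% × C = 184037.78 + 3210.17
0.9889 × C = 187247.95
C = 187247.95 / 0.9889 = 189349.73
Insurance premium = 1.11% × 189349.73 = 2101.78
Import duty = 189349.73 × 14.9% = 28213.11

CIF value: GBP 189349.73; import duty: GBP 28213.11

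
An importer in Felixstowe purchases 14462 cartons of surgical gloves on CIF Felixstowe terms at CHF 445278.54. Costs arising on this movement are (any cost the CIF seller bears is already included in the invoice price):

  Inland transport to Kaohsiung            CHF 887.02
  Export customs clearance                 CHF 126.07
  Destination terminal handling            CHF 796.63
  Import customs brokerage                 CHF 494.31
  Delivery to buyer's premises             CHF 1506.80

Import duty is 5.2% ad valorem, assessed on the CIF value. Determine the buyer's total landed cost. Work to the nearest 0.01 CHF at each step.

CIF: the seller pays costs through ocean freight and marine insurance to the destination port.
Already in the invoice (seller's account under CIF): inland to port, export clearance — exclude.
The CIF price already equals the CIF value: 445278.54
Import duty = 445278.54 × 5.2% = 23154.48
Buyer bears: destination terminal 796.63 + brokerage 494.31 + delivery 1506.80 + duty 23154.48 = 25952.22
Landed cost = invoice 445278.54 + 25952.22 = 471230.76

Total landed cost: CHF 471230.76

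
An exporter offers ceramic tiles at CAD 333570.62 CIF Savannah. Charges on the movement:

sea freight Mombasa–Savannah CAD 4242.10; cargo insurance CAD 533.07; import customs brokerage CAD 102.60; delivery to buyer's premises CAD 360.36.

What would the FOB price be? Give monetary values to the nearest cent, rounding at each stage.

Not relevant to the conversion: delivery, brokerage — on the buyer under both terms; not part of either seller's price.
From CIF to FOB, the seller no longer bears: freight, insurance.
FOB price = 333570.62 − 4242.10 − 533.07 = 328795.45

FOB price: CAD 328795.45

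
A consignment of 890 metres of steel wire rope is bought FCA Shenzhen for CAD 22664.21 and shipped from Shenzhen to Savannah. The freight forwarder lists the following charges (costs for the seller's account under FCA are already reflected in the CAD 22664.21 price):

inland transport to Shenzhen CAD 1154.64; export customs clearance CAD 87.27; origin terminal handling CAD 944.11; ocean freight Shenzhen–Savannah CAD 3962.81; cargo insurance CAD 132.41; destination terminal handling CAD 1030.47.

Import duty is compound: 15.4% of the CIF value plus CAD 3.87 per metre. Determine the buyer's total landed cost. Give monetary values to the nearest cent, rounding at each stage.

Total landed cost: CAD 36444.66

FCA: the seller delivers export-cleared goods to the carrier; the buyer bears costs from that point.
Already in the invoice (seller's account under FCA): inland to port, export clearance — exclude.
CIF value = FCA price + origin terminal + freight + insurance = 22664.21 + 944.11 + 3962.81 + 132.41 = 27703.54
Ad valorem component: 27703.54 × 15.4% = 4266.35
Specific component: 890 × 3.87 = 3444.30
Import duty = 4266.35 + 3444.30 = 7710.65
Buyer bears: origin terminal 944.11 + freight 3962.81 + insurance 132.41 + destination terminal 1030.47 + duty 7710.65 = 13780.45
Landed cost = invoice 22664.21 + 13780.45 = 36444.66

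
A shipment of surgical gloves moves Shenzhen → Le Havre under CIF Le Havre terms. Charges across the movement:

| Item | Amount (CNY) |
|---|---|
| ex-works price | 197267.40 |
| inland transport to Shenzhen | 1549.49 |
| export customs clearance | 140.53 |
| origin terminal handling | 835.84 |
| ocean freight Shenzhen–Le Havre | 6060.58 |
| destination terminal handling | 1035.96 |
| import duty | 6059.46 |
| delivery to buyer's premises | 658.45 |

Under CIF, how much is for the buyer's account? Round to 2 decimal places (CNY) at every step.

Buyer's account: CNY 7753.87

CIF: the seller pays costs through ocean freight and marine insurance to the destination port.
Seller's account: goods 197267.40 + inland to port 1549.49 + export clearance 140.53 + origin terminal 835.84 + freight 6060.58 = 205853.84
Buyer's account: destination terminal 1035.96 + duty 6059.46 + delivery 658.45 = 7753.87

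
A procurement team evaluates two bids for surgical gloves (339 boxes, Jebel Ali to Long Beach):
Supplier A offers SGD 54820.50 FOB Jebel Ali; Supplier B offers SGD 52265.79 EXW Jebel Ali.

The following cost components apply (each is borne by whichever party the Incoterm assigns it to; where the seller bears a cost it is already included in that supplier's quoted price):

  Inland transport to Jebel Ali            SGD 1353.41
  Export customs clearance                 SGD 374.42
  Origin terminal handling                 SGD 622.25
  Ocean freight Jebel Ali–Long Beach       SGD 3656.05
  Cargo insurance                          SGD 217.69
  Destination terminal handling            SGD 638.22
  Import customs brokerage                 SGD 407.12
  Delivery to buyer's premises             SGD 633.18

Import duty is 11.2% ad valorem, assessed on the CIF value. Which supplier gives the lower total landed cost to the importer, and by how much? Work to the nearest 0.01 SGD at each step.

Supplier A (FOB):
CIF value = FOB price + freight + insurance = 54820.50 + 3656.05 + 217.69 = 58694.24
Import duty = 58694.24 × 11.2% = 6573.75
Buyer bears (A): 3656.05 + 217.69 + 638.22 + 407.12 + 633.18 = 5552.26
Landed cost (A) = invoice 54820.50 + 5552.26 + duty 6573.75 = 66946.51
Supplier B (EXW):
CIF value = EXW price + inland to port + export clearance + origin terminal + freight + insurance = 52265.79 + 1353.41 + 374.42 + 622.25 + 3656.05 + 217.69 = 58489.61
Import duty = 58489.61 × 11.2% = 6550.84
Buyer bears (B): 1353.41 + 374.42 + 622.25 + 3656.05 + 217.69 + 638.22 + 407.12 + 633.18 = 7902.34
Landed cost (B) = invoice 52265.79 + 7902.34 + duty 6550.84 = 66718.97
Difference = |66946.51 − 66718.97| = 227.54

Supplier B is cheaper by SGD 227.54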